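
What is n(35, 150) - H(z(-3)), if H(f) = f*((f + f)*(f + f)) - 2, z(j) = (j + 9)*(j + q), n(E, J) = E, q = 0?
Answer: 23365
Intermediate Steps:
z(j) = j*(9 + j) (z(j) = (j + 9)*(j + 0) = (9 + j)*j = j*(9 + j))
H(f) = -2 + 4*f**3 (H(f) = f*((2*f)*(2*f)) - 2 = f*(4*f**2) - 2 = 4*f**3 - 2 = -2 + 4*f**3)
n(35, 150) - H(z(-3)) = 35 - (-2 + 4*(-3*(9 - 3))**3) = 35 - (-2 + 4*(-3*6)**3) = 35 - (-2 + 4*(-18)**3) = 35 - (-2 + 4*(-5832)) = 35 - (-2 - 23328) = 35 - 1*(-23330) = 35 + 23330 = 23365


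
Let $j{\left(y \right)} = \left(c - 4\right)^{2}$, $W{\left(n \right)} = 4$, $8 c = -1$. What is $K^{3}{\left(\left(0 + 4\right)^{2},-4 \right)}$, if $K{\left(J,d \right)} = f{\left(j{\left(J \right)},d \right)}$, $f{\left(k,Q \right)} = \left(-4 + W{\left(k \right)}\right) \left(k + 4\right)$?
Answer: $0$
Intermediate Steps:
$c = - \frac{1}{8}$ ($c = \frac{1}{8} \left(-1\right) = - \frac{1}{8} \approx -0.125$)
$j{\left(y \right)} = \frac{1089}{64}$ ($j{\left(y \right)} = \left(- \frac{1}{8} - 4\right)^{2} = \left(- \frac{33}{8}\right)^{2} = \frac{1089}{64}$)
$f{\left(k,Q \right)} = 0$ ($f{\left(k,Q \right)} = \left(-4 + 4\right) \left(k + 4\right) = 0 \left(4 + k\right) = 0$)
$K{\left(J,d \right)} = 0$
$K^{3}{\left(\left(0 + 4\right)^{2},-4 \right)} = 0^{3} = 0$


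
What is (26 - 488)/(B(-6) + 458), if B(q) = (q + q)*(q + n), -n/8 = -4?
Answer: -231/73 ≈ -3.1644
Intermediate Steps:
n = 32 (n = -8*(-4) = 32)
B(q) = 2*q*(32 + q) (B(q) = (q + q)*(q + 32) = (2*q)*(32 + q) = 2*q*(32 + q))
(26 - 488)/(B(-6) + 458) = (26 - 488)/(2*(-6)*(32 - 6) + 458) = -462/(2*(-6)*26 + 458) = -462/(-312 + 458) = -462/146 = -462*1/146 = -231/73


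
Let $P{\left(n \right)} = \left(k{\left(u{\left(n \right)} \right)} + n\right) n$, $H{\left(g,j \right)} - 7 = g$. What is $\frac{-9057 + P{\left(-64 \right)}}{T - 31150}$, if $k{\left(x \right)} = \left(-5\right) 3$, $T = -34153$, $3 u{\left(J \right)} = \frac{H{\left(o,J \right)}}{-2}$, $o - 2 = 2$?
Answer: $\frac{4001}{65303} \approx 0.061268$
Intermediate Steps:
$o = 4$ ($o = 2 + 2 = 4$)
$H{\left(g,j \right)} = 7 + g$
$u{\left(J \right)} = - \frac{11}{6}$ ($u{\left(J \right)} = \frac{\left(7 + 4\right) \frac{1}{-2}}{3} = \frac{11 \left(- \frac{1}{2}\right)}{3} = \frac{1}{3} \left(- \frac{11}{2}\right) = - \frac{11}{6}$)
$k{\left(x \right)} = -15$
$P{\left(n \right)} = n \left(-15 + n\right)$ ($P{\left(n \right)} = \left(-15 + n\right) n = n \left(-15 + n\right)$)
$\frac{-9057 + P{\left(-64 \right)}}{T - 31150} = \frac{-9057 - 64 \left(-15 - 64\right)}{-34153 - 31150} = \frac{-9057 - -5056}{-65303} = \left(-9057 + 5056\right) \left(- \frac{1}{65303}\right) = \left(-4001\right) \left(- \frac{1}{65303}\right) = \frac{4001}{65303}$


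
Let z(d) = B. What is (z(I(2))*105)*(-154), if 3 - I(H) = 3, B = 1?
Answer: -16170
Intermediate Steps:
I(H) = 0 (I(H) = 3 - 1*3 = 3 - 3 = 0)
z(d) = 1
(z(I(2))*105)*(-154) = (1*105)*(-154) = 105*(-154) = -16170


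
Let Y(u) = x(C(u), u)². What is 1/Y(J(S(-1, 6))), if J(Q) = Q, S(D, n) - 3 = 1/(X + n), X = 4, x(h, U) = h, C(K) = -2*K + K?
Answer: 100/961 ≈ 0.10406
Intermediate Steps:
C(K) = -K
S(D, n) = 3 + 1/(4 + n)
Y(u) = u² (Y(u) = (-u)² = u²)
1/Y(J(S(-1, 6))) = 1/(((13 + 3*6)/(4 + 6))²) = 1/(((13 + 18)/10)²) = 1/(((⅒)*31)²) = 1/((31/10)²) = 1/(961/100) = 100/961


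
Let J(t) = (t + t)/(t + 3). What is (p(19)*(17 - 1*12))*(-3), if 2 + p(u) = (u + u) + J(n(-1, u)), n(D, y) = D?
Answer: -525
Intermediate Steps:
J(t) = 2*t/(3 + t) (J(t) = (2*t)/(3 + t) = 2*t/(3 + t))
p(u) = -3 + 2*u (p(u) = -2 + ((u + u) + 2*(-1)/(3 - 1)) = -2 + (2*u + 2*(-1)/2) = -2 + (2*u + 2*(-1)*(1/2)) = -2 + (2*u - 1) = -2 + (-1 + 2*u) = -3 + 2*u)
(p(19)*(17 - 1*12))*(-3) = ((-3 + 2*19)*(17 - 1*12))*(-3) = ((-3 + 38)*(17 - 12))*(-3) = (35*5)*(-3) = 175*(-3) = -525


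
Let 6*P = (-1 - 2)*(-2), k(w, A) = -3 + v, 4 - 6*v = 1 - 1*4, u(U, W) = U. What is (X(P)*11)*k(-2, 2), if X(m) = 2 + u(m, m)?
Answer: -121/2 ≈ -60.500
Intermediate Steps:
v = 7/6 (v = ⅔ - (1 - 1*4)/6 = ⅔ - (1 - 4)/6 = ⅔ - ⅙*(-3) = ⅔ + ½ = 7/6 ≈ 1.1667)
k(w, A) = -11/6 (k(w, A) = -3 + 7/6 = -11/6)
P = 1 (P = ((-1 - 2)*(-2))/6 = (-3*(-2))/6 = (⅙)*6 = 1)
X(m) = 2 + m
(X(P)*11)*k(-2, 2) = ((2 + 1)*11)*(-11/6) = (3*11)*(-11/6) = 33*(-11/6) = -121/2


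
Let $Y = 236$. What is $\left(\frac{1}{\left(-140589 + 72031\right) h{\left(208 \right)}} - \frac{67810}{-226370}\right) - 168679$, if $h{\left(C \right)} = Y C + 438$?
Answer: $- \frac{12964939970862957573}{76861749210596} \approx -1.6868 \cdot 10^{5}$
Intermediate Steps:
$h{\left(C \right)} = 438 + 236 C$ ($h{\left(C \right)} = 236 C + 438 = 438 + 236 C$)
$\left(\frac{1}{\left(-140589 + 72031\right) h{\left(208 \right)}} - \frac{67810}{-226370}\right) - 168679 = \left(\frac{1}{\left(-140589 + 72031\right) \left(438 + 236 \cdot 208\right)} - \frac{67810}{-226370}\right) - 168679 = \left(\frac{1}{\left(-68558\right) \left(438 + 49088\right)} - - \frac{6781}{22637}\right) - 168679 = \left(- \frac{1}{68558 \cdot 49526} + \frac{6781}{22637}\right) - 168679 = \left(\left(- \frac{1}{68558}\right) \frac{1}{49526} + \frac{6781}{22637}\right) - 168679 = \left(- \frac{1}{3395403508} + \frac{6781}{22637}\right) - 168679 = \frac{23024231165111}{76861749210596} - 168679 = - \frac{12964939970862957573}{76861749210596}$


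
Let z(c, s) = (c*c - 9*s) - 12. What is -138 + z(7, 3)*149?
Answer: 1352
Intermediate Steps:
z(c, s) = -12 + c² - 9*s (z(c, s) = (c² - 9*s) - 12 = -12 + c² - 9*s)
-138 + z(7, 3)*149 = -138 + (-12 + 7² - 9*3)*149 = -138 + (-12 + 49 - 27)*149 = -138 + 10*149 = -138 + 1490 = 1352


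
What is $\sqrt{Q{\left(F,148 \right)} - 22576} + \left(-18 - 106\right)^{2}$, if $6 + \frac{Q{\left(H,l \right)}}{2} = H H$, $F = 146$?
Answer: $15376 + 2 \sqrt{5011} \approx 15518.0$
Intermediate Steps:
$Q{\left(H,l \right)} = -12 + 2 H^{2}$ ($Q{\left(H,l \right)} = -12 + 2 H H = -12 + 2 H^{2}$)
$\sqrt{Q{\left(F,148 \right)} - 22576} + \left(-18 - 106\right)^{2} = \sqrt{\left(-12 + 2 \cdot 146^{2}\right) - 22576} + \left(-18 - 106\right)^{2} = \sqrt{\left(-12 + 2 \cdot 21316\right) - 22576} + \left(-124\right)^{2} = \sqrt{\left(-12 + 42632\right) - 22576} + 15376 = \sqrt{42620 - 22576} + 15376 = \sqrt{20044} + 15376 = 2 \sqrt{5011} + 15376 = 15376 + 2 \sqrt{5011}$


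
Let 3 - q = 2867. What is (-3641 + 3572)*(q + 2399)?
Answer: 32085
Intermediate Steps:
q = -2864 (q = 3 - 1*2867 = 3 - 2867 = -2864)
(-3641 + 3572)*(q + 2399) = (-3641 + 3572)*(-2864 + 2399) = -69*(-465) = 32085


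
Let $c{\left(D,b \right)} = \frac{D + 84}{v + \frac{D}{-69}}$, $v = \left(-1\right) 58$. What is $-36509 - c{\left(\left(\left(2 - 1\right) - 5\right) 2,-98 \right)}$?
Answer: $- \frac{72905851}{1997} \approx -36508.0$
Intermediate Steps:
$v = -58$
$c{\left(D,b \right)} = \frac{84 + D}{-58 - \frac{D}{69}}$ ($c{\left(D,b \right)} = \frac{D + 84}{-58 + \frac{D}{-69}} = \frac{84 + D}{-58 + D \left(- \frac{1}{69}\right)} = \frac{84 + D}{-58 - \frac{D}{69}}$)
$-36509 - c{\left(\left(\left(2 - 1\right) - 5\right) 2,-98 \right)} = -36509 - \frac{69 \left(-84 - \left(\left(2 - 1\right) - 5\right) 2\right)}{4002 + \left(\left(2 - 1\right) - 5\right) 2} = -36509 - \frac{69 \left(-84 - \left(1 - 5\right) 2\right)}{4002 + \left(1 - 5\right) 2} = -36509 - \frac{69 \left(-84 - \left(-4\right) 2\right)}{4002 - 8} = -36509 - \frac{69 \left(-84 - -8\right)}{4002 - 8} = -36509 - \frac{69 \left(-84 + 8\right)}{3994} = -36509 - 69 \cdot \frac{1}{3994} \left(-76\right) = -36509 - - \frac{2622}{1997} = -36509 + \frac{2622}{1997} = - \frac{72905851}{1997}$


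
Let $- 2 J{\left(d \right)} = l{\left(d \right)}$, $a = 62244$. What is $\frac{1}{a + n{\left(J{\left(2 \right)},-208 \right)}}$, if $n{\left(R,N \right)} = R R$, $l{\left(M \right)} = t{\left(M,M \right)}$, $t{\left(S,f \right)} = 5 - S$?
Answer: $\frac{4}{248985} \approx 1.6065 \cdot 10^{-5}$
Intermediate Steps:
$l{\left(M \right)} = 5 - M$
$J{\left(d \right)} = - \frac{5}{2} + \frac{d}{2}$ ($J{\left(d \right)} = - \frac{5 - d}{2} = - \frac{5}{2} + \frac{d}{2}$)
$n{\left(R,N \right)} = R^{2}$
$\frac{1}{a + n{\left(J{\left(2 \right)},-208 \right)}} = \frac{1}{62244 + \left(- \frac{5}{2} + \frac{1}{2} \cdot 2\right)^{2}} = \frac{1}{62244 + \left(- \frac{5}{2} + 1\right)^{2}} = \frac{1}{62244 + \left(- \frac{3}{2}\right)^{2}} = \frac{1}{62244 + \frac{9}{4}} = \frac{1}{\frac{248985}{4}} = \frac{4}{248985}$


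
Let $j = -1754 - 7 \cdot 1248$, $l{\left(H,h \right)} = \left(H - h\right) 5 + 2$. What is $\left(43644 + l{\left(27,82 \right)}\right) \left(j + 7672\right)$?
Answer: $-122219478$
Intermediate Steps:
$l{\left(H,h \right)} = 2 - 5 h + 5 H$ ($l{\left(H,h \right)} = \left(- 5 h + 5 H\right) + 2 = 2 - 5 h + 5 H$)
$j = -10490$ ($j = -1754 - 8736 = -10490$)
$\left(43644 + l{\left(27,82 \right)}\right) \left(j + 7672\right) = \left(43644 + \left(2 - 410 + 5 \cdot 27\right)\right) \left(-10490 + 7672\right) = \left(43644 + \left(2 - 410 + 135\right)\right) \left(-2818\right) = \left(43644 - 273\right) \left(-2818\right) = 43371 \left(-2818\right) = -122219478$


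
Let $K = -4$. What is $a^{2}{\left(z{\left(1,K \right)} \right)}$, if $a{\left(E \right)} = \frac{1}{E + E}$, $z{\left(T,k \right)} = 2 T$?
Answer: $\frac{1}{16} \approx 0.0625$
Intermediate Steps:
$a{\left(E \right)} = \frac{1}{2 E}$
$a^{2}{\left(z{\left(1,K \right)} \right)} = \left(\frac{1}{2 \cdot 2 \cdot 1}\right)^{2} = \left(\frac{1}{2 \cdot 2}\right)^{2} = \left(\frac{1}{2} \cdot \frac{1}{2}\right)^{2} = \left(\frac{1}{4}\right)^{2} = \frac{1}{16}$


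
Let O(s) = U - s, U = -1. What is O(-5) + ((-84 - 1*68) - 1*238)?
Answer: -386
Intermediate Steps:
O(s) = -1 - s
O(-5) + ((-84 - 1*68) - 1*238) = (-1 - 1*(-5)) + ((-84 - 1*68) - 1*238) = (-1 + 5) + ((-84 - 68) - 238) = 4 + (-152 - 238) = 4 - 390 = -386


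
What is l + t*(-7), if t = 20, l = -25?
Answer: -165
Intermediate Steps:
l + t*(-7) = -25 + 20*(-7) = -25 - 140 = -165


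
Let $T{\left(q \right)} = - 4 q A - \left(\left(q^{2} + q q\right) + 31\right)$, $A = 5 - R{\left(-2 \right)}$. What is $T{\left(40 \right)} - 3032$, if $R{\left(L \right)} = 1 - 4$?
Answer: $-7543$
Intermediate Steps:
$R{\left(L \right)} = -3$ ($R{\left(L \right)} = 1 - 4 = -3$)
$A = 8$ ($A = 5 - -3 = 5 + 3 = 8$)
$T{\left(q \right)} = -31 - 32 q - 2 q^{2}$ ($T{\left(q \right)} = - 4 q 8 - \left(\left(q^{2} + q q\right) + 31\right) = - 32 q - \left(\left(q^{2} + q^{2}\right) + 31\right) = - 32 q - \left(2 q^{2} + 31\right) = - 32 q - \left(31 + 2 q^{2}\right) = -31 - 32 q - 2 q^{2}$)
$T{\left(40 \right)} - 3032 = \left(-31 - 1280 - 2 \cdot 40^{2}\right) - 3032 = \left(-31 - 1280 - 3200\right) - 3032 = -4511 - 3032 = -7543$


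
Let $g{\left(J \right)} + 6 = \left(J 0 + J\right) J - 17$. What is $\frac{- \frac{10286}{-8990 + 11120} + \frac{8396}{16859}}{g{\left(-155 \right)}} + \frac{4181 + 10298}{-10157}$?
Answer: $- \frac{6240543129205159}{4377178952798190} \approx -1.4257$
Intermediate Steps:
$g{\left(J \right)} = -23 + J^{2}$ ($g{\left(J \right)} = -6 + \left(\left(J 0 + J\right) J - 17\right) = -6 + \left(\left(0 + J\right) J - 17\right) = -6 + \left(J J - 17\right) = -6 + \left(J^{2} - 17\right) = -6 + \left(-17 + J^{2}\right) = -23 + J^{2}$)
$\frac{- \frac{10286}{-8990 + 11120} + \frac{8396}{16859}}{g{\left(-155 \right)}} + \frac{4181 + 10298}{-10157} = \frac{- \frac{10286}{-8990 + 11120} + \frac{8396}{16859}}{-23 + \left(-155\right)^{2}} + \frac{4181 + 10298}{-10157} = \frac{- \frac{10286}{2130} + 8396 \cdot \frac{1}{16859}}{-23 + 24025} + 14479 \left(- \frac{1}{10157}\right) = \frac{\left(-10286\right) \frac{1}{2130} + \frac{8396}{16859}}{24002} - \frac{14479}{10157} = \left(- \frac{5143}{1065} + \frac{8396}{16859}\right) \frac{1}{24002} - \frac{14479}{10157} = \left(- \frac{77764097}{17954835}\right) \frac{1}{24002} - \frac{14479}{10157} = - \frac{77764097}{430951949670} - \frac{14479}{10157} = - \frac{6240543129205159}{4377178952798190}$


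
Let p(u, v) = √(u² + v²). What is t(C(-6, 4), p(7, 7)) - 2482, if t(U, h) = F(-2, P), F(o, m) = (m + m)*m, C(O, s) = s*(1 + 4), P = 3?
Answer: -2464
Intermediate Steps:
C(O, s) = 5*s (C(O, s) = s*5 = 5*s)
F(o, m) = 2*m² (F(o, m) = (2*m)*m = 2*m²)
t(U, h) = 18 (t(U, h) = 2*3² = 2*9 = 18)
t(C(-6, 4), p(7, 7)) - 2482 = 18 - 2482 = -2464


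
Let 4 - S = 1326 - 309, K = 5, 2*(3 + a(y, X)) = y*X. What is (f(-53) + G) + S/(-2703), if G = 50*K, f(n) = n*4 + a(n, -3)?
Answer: 621013/5406 ≈ 114.87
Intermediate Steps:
a(y, X) = -3 + X*y/2 (a(y, X) = -3 + (y*X)/2 = -3 + (X*y)/2 = -3 + X*y/2)
f(n) = -3 + 5*n/2 (f(n) = n*4 + (-3 + (½)*(-3)*n) = 4*n + (-3 - 3*n/2) = -3 + 5*n/2)
S = -1013 (S = 4 - (1326 - 309) = 4 - 1*1017 = 4 - 1017 = -1013)
G = 250 (G = 50*5 = 250)
(f(-53) + G) + S/(-2703) = ((-3 + (5/2)*(-53)) + 250) - 1013/(-2703) = ((-3 - 265/2) + 250) - 1013*(-1/2703) = (-271/2 + 250) + 1013/2703 = 229/2 + 1013/2703 = 621013/5406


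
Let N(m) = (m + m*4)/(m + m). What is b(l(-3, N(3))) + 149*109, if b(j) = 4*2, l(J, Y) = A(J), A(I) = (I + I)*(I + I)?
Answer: 16249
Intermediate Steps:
N(m) = 5/2 (N(m) = (m + 4*m)/((2*m)) = (5*m)*(1/(2*m)) = 5/2)
A(I) = 4*I² (A(I) = (2*I)*(2*I) = 4*I²)
l(J, Y) = 4*J²
b(j) = 8
b(l(-3, N(3))) + 149*109 = 8 + 149*109 = 8 + 16241 = 16249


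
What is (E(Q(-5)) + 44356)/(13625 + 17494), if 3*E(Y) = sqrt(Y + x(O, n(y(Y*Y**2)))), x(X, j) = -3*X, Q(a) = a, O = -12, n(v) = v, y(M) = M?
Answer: 44356/31119 + sqrt(31)/93357 ≈ 1.4254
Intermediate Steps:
E(Y) = sqrt(36 + Y)/3 (E(Y) = sqrt(Y - 3*(-12))/3 = sqrt(Y + 36)/3 = sqrt(36 + Y)/3)
(E(Q(-5)) + 44356)/(13625 + 17494) = (sqrt(36 - 5)/3 + 44356)/(13625 + 17494) = (sqrt(31)/3 + 44356)/31119 = (44356 + sqrt(31)/3)*(1/31119) = 44356/31119 + sqrt(31)/93357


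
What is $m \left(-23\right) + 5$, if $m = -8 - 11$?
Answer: $442$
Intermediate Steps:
$m = -19$ ($m = -8 - 11 = -19$)
$m \left(-23\right) + 5 = \left(-19\right) \left(-23\right) + 5 = 437 + 5 = 442$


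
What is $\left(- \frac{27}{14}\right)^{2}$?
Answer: $\frac{729}{196} \approx 3.7194$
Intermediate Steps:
$\left(- \frac{27}{14}\right)^{2} = \frac{729}{196}$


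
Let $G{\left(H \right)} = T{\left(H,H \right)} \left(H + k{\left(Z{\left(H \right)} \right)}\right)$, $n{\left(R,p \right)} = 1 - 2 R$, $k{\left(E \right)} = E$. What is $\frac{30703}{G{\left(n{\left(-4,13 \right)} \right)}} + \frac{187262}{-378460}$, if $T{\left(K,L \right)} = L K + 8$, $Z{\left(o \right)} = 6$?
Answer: $\frac{1136986261}{50524410} \approx 22.504$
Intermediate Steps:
$T{\left(K,L \right)} = 8 + K L$ ($T{\left(K,L \right)} = K L + 8 = 8 + K L$)
$G{\left(H \right)} = \left(6 + H\right) \left(8 + H^{2}\right)$ ($G{\left(H \right)} = \left(8 + H H\right) \left(H + 6\right) = \left(8 + H^{2}\right) \left(6 + H\right) = \left(6 + H\right) \left(8 + H^{2}\right)$)
$\frac{30703}{G{\left(n{\left(-4,13 \right)} \right)}} + \frac{187262}{-378460} = \frac{30703}{\left(6 + \left(1 - -8\right)\right) \left(8 + \left(1 - -8\right)^{2}\right)} + \frac{187262}{-378460} = \frac{30703}{\left(6 + \left(1 + 8\right)\right) \left(8 + \left(1 + 8\right)^{2}\right)} + 187262 \left(- \frac{1}{378460}\right) = \frac{30703}{\left(6 + 9\right) \left(8 + 9^{2}\right)} - \frac{93631}{189230} = \frac{30703}{15 \left(8 + 81\right)} - \frac{93631}{189230} = \frac{30703}{15 \cdot 89} - \frac{93631}{189230} = \frac{30703}{1335} - \frac{93631}{189230} = \frac{1136986261}{50524410}$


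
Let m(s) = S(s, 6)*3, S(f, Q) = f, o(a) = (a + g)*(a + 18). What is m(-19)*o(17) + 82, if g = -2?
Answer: -29843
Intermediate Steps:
o(a) = (-2 + a)*(18 + a) (o(a) = (a - 2)*(a + 18) = (-2 + a)*(18 + a))
m(s) = 3*s (m(s) = s*3 = 3*s)
m(-19)*o(17) + 82 = (3*(-19))*(-36 + 17² + 16*17) + 82 = -57*(-36 + 289 + 272) + 82 = -57*525 + 82 = -29925 + 82 = -29843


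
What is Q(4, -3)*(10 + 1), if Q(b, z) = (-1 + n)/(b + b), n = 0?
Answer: -11/8 ≈ -1.3750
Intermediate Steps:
Q(b, z) = -1/(2*b) (Q(b, z) = (-1 + 0)/(b + b) = -1/(2*b))
Q(4, -3)*(10 + 1) = (-½/4)*(10 + 1) = -½*¼*11 = -⅛*11 = -11/8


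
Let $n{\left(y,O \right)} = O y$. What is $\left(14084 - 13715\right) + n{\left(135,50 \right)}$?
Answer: $7119$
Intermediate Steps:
$\left(14084 - 13715\right) + n{\left(135,50 \right)} = \left(14084 - 13715\right) + 50 \cdot 135 = 369 + 6750 = 7119$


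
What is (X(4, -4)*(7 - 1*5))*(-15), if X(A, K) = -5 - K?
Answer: 30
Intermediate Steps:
(X(4, -4)*(7 - 1*5))*(-15) = ((-5 - 1*(-4))*(7 - 1*5))*(-15) = ((-5 + 4)*(7 - 5))*(-15) = -1*2*(-15) = -2*(-15) = 30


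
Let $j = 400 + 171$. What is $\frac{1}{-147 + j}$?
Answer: $\frac{1}{424} \approx 0.0023585$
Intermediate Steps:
$j = 571$
$\frac{1}{-147 + j} = \frac{1}{-147 + 571} = \frac{1}{424}$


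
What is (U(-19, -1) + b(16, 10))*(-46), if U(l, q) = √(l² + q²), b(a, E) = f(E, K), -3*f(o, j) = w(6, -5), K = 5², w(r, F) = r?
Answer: 92 - 46*√362 ≈ -783.21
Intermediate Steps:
K = 25
f(o, j) = -2 (f(o, j) = -⅓*6 = -2)
b(a, E) = -2
(U(-19, -1) + b(16, 10))*(-46) = (√((-19)² + (-1)²) - 2)*(-46) = (√(361 + 1) - 2)*(-46) = (√362 - 2)*(-46) = (-2 + √362)*(-46) = 92 - 46*√362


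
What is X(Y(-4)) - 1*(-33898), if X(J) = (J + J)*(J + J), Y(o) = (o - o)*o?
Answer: 33898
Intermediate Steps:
Y(o) = 0 (Y(o) = 0*o = 0)
X(J) = 4*J² (X(J) = (2*J)*(2*J) = 4*J²)
X(Y(-4)) - 1*(-33898) = 4*0² - 1*(-33898) = 4*0 + 33898 = 0 + 33898 = 33898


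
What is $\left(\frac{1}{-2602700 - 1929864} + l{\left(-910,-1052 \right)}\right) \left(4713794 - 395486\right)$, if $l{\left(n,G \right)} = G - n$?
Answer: $- \frac{694841763130353}{1133141} \approx -6.132 \cdot 10^{8}$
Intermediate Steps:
$\left(\frac{1}{-2602700 - 1929864} + l{\left(-910,-1052 \right)}\right) \left(4713794 - 395486\right) = \left(\frac{1}{-2602700 - 1929864} - 142\right) \left(4713794 - 395486\right) = \left(\frac{1}{-4532564} + \left(-1052 + 910\right)\right) 4318308 = \left(- \frac{1}{4532564} - 142\right) 4318308 = \left(- \frac{643624089}{4532564}\right) 4318308 = - \frac{694841763130353}{1133141}$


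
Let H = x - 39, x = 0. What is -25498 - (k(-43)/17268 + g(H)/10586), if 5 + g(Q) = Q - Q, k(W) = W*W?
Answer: -2330514806539/91399524 ≈ -25498.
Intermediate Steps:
k(W) = W²
H = -39 (H = 0 - 39 = -39)
g(Q) = -5 (g(Q) = -5 + (Q - Q) = -5 + 0 = -5)
-25498 - (k(-43)/17268 + g(H)/10586) = -25498 - ((-43)²/17268 - 5/10586) = -25498 - (1849*(1/17268) - 5*1/10586) = -25498 - (1849/17268 - 5/10586) = -25498 - 1*9743587/91399524 = -25498 - 9743587/91399524 = -2330514806539/91399524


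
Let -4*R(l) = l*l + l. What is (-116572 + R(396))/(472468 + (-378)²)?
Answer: -155875/615352 ≈ -0.25331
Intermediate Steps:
R(l) = -l/4 - l²/4 (R(l) = -(l*l + l)/4 = -(l² + l)/4 = -(l + l²)/4 = -l/4 - l²/4)
(-116572 + R(396))/(472468 + (-378)²) = (-116572 - ¼*396*(1 + 396))/(472468 + (-378)²) = (-116572 - ¼*396*397)/(472468 + 142884) = (-116572 - 39303)/615352 = -155875*1/615352 = -155875/615352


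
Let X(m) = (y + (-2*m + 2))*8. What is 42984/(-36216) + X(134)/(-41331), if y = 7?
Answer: -23632391/20789493 ≈ -1.1367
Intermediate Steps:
X(m) = 72 - 16*m (X(m) = (7 + (-2*m + 2))*8 = (7 + (2 - 2*m))*8 = (9 - 2*m)*8 = 72 - 16*m)
42984/(-36216) + X(134)/(-41331) = 42984/(-36216) + (72 - 16*134)/(-41331) = 42984*(-1/36216) + (72 - 2144)*(-1/41331) = -597/503 - 2072*(-1/41331) = -597/503 + 2072/41331 = -23632391/20789493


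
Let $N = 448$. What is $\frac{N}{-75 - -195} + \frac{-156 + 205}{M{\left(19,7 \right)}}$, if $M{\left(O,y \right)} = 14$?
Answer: $\frac{217}{30} \approx 7.2333$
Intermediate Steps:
$\frac{N}{-75 - -195} + \frac{-156 + 205}{M{\left(19,7 \right)}} = \frac{448}{-75 - -195} + \frac{-156 + 205}{14} = \frac{448}{-75 + 195} + 49 \cdot \frac{1}{14} = \frac{448}{120} + \frac{7}{2} = 448 \cdot \frac{1}{120} + \frac{7}{2} = \frac{56}{15} + \frac{7}{2} = \frac{217}{30}$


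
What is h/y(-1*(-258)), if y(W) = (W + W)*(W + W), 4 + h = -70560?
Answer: -17641/66564 ≈ -0.26502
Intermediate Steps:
h = -70564 (h = -4 - 70560 = -70564)
y(W) = 4*W**2 (y(W) = (2*W)*(2*W) = 4*W**2)
h/y(-1*(-258)) = -70564/(4*(-1*(-258))**2) = -70564/(4*258**2) = -70564/(4*66564) = -70564/266256 = -70564*1/266256 = -17641/66564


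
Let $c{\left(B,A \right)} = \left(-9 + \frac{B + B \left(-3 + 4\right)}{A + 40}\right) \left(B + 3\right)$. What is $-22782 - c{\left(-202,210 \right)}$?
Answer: $- \frac{3111823}{125} \approx -24895.0$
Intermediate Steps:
$c{\left(B,A \right)} = \left(-9 + \frac{2 B}{40 + A}\right) \left(3 + B\right)$ ($c{\left(B,A \right)} = \left(-9 + \frac{B + B 1}{40 + A}\right) \left(3 + B\right) = \left(-9 + \frac{B + B}{40 + A}\right) \left(3 + B\right) = \left(-9 + \frac{2 B}{40 + A}\right) \left(3 + B\right)$)
$-22782 - c{\left(-202,210 \right)} = -22782 - \frac{-1080 - -71508 - 5670 + 2 \left(-202\right)^{2} - 1890 \left(-202\right)}{40 + 210} = -22782 - \frac{-1080 + 71508 - 5670 + 2 \cdot 40804 + 381780}{250} = -22782 - \frac{-1080 + 71508 - 5670 + 81608 + 381780}{250} = -22782 - \frac{1}{250} \cdot 528146 = -22782 - \frac{264073}{125} = - \frac{3111823}{125}$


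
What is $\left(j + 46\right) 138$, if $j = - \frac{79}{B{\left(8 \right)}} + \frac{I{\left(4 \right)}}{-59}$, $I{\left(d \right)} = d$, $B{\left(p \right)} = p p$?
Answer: $\frac{11645751}{1888} \approx 6168.3$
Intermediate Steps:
$B{\left(p \right)} = p^{2}$
$j = - \frac{4917}{3776}$ ($j = - \frac{79}{8^{2}} + \frac{4}{-59} = - \frac{79}{64} + 4 \left(- \frac{1}{59}\right) = \left(-79\right) \frac{1}{64} - \frac{4}{59} = - \frac{79}{64} - \frac{4}{59} = - \frac{4917}{3776} \approx -1.3022$)
$\left(j + 46\right) 138 = \left(- \frac{4917}{3776} + 46\right) 138 = \frac{168779}{3776} \cdot 138 = \frac{11645751}{1888}$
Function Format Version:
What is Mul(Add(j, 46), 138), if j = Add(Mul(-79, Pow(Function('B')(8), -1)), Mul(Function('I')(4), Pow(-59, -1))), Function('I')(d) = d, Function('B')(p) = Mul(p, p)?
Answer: Rational(11645751, 1888) ≈ 6168.3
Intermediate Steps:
Function('B')(p) = Pow(p, 2)
j = Rational(-4917, 3776) (j = Add(Mul(-79, Pow(Pow(8, 2), -1)), Mul(4, Pow(-59, -1))) = Add(Mul(-79, Pow(64, -1)), Mul(4, Rational(-1, 59))) = Add(Mul(-79, Rational(1, 64)), Rational(-4, 59)) = Add(Rational(-79, 64), Rational(-4, 59)) = Rational(-4917, 3776) ≈ -1.3022)
Mul(Add(j, 46), 138) = Mul(Add(Rational(-4917, 3776), 46), 138) = Mul(Rational(168779, 3776), 138) = Rational(11645751, 1888)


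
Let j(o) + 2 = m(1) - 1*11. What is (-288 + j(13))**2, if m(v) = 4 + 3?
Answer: 86436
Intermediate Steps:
m(v) = 7
j(o) = -6 (j(o) = -2 + (7 - 1*11) = -2 + (7 - 11) = -2 - 4 = -6)
(-288 + j(13))**2 = (-288 - 6)**2 = (-294)**2 = 86436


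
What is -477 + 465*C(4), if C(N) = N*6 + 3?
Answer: 12078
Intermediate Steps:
C(N) = 3 + 6*N (C(N) = 6*N + 3 = 3 + 6*N)
-477 + 465*C(4) = -477 + 465*(3 + 6*4) = -477 + 465*(3 + 24) = -477 + 465*27 = -477 + 12555 = 12078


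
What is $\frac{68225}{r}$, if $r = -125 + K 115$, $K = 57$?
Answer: $\frac{13645}{1286} \approx 10.61$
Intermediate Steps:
$r = 6430$ ($r = -125 + 57 \cdot 115 = -125 + 6555 = 6430$)
$\frac{68225}{r} = \frac{68225}{6430} = 68225 \cdot \frac{1}{6430} = \frac{13645}{1286}$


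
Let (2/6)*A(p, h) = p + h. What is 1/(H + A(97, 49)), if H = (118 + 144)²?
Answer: 1/69082 ≈ 1.4476e-5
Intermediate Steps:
A(p, h) = 3*h + 3*p (A(p, h) = 3*(p + h) = 3*(h + p) = 3*h + 3*p)
H = 68644 (H = 262² = 68644)
1/(H + A(97, 49)) = 1/(68644 + (3*49 + 3*97)) = 1/(68644 + (147 + 291)) = 1/(68644 + 438) = 1/69082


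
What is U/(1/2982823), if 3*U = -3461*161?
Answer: -1662091614883/3 ≈ -5.5403e+11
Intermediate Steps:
U = -557221/3 (U = (-3461*161)/3 = (1/3)*(-557221) = -557221/3 ≈ -1.8574e+5)
U/(1/2982823) = -557221/(3*(1/2982823)) = -557221/(3*1/2982823) = -557221/3*2982823 = -1662091614883/3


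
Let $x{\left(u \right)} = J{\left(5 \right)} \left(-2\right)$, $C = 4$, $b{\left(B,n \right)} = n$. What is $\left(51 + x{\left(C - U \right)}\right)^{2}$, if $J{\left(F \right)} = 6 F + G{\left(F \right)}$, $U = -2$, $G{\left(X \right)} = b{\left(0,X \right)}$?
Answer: $361$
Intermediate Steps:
$G{\left(X \right)} = X$
$J{\left(F \right)} = 7 F$ ($J{\left(F \right)} = 6 F + F = 7 F$)
$x{\left(u \right)} = -70$ ($x{\left(u \right)} = 7 \cdot 5 \left(-2\right) = 35 \left(-2\right) = -70$)
$\left(51 + x{\left(C - U \right)}\right)^{2} = \left(51 - 70\right)^{2} = \left(-19\right)^{2} = 361$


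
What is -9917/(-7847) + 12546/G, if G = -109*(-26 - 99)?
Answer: 233567587/106915375 ≈ 2.1846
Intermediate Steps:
G = 13625 (G = -109*(-125) = 13625)
-9917/(-7847) + 12546/G = -9917/(-7847) + 12546/13625 = -9917*(-1/7847) + 12546*(1/13625) = 9917/7847 + 12546/13625 = 233567587/106915375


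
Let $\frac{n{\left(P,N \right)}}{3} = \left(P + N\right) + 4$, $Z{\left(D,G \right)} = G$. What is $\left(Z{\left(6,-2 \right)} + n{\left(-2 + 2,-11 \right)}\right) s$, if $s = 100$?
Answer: $-2300$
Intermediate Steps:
$n{\left(P,N \right)} = 12 + 3 N + 3 P$ ($n{\left(P,N \right)} = 3 \left(\left(P + N\right) + 4\right) = 3 \left(\left(N + P\right) + 4\right) = 3 \left(4 + N + P\right) = 12 + 3 N + 3 P$)
$\left(Z{\left(6,-2 \right)} + n{\left(-2 + 2,-11 \right)}\right) s = \left(-2 + \left(12 + 3 \left(-11\right) + 3 \left(-2 + 2\right)\right)\right) 100 = \left(-2 + \left(12 - 33 + 3 \cdot 0\right)\right) 100 = \left(-2 + \left(12 - 33 + 0\right)\right) 100 = \left(-2 - 21\right) 100 = \left(-23\right) 100 = -2300$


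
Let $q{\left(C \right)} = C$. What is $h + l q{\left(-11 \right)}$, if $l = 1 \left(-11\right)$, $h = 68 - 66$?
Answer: $123$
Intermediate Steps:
$h = 2$
$l = -11$
$h + l q{\left(-11 \right)} = 2 - -121 = 2 + 121 = 123$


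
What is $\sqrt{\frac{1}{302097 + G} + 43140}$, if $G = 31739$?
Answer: $\frac{\sqrt{1201950231836819}}{166918} \approx 207.7$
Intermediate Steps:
$\sqrt{\frac{1}{302097 + G} + 43140} = \sqrt{\frac{1}{302097 + 31739} + 43140} = \sqrt{\frac{1}{333836} + 43140} = \sqrt{\frac{14401685041}{333836}} = \frac{\sqrt{1201950231836819}}{166918}$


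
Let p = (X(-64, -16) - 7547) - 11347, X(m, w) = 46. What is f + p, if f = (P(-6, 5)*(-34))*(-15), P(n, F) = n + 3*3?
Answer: -17318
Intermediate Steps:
P(n, F) = 9 + n (P(n, F) = n + 9 = 9 + n)
f = 1530 (f = ((9 - 6)*(-34))*(-15) = (3*(-34))*(-15) = -102*(-15) = 1530)
p = -18848 (p = (46 - 7547) - 11347 = -7501 - 11347 = -18848)
f + p = 1530 - 18848 = -17318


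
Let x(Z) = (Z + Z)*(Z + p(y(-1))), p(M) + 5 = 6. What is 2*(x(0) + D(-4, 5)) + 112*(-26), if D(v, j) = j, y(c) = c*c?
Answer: -2902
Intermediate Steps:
y(c) = c²
p(M) = 1 (p(M) = -5 + 6 = 1)
x(Z) = 2*Z*(1 + Z) (x(Z) = (Z + Z)*(Z + 1) = (2*Z)*(1 + Z) = 2*Z*(1 + Z))
2*(x(0) + D(-4, 5)) + 112*(-26) = 2*(2*0*(1 + 0) + 5) + 112*(-26) = 2*(2*0*1 + 5) - 2912 = 2*(0 + 5) - 2912 = 2*5 - 2912 = 10 - 2912 = -2902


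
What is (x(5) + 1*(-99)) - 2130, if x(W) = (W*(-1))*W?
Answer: -2254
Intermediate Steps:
x(W) = -W**2 (x(W) = (-W)*W = -W**2)
(x(5) + 1*(-99)) - 2130 = (-1*5**2 + 1*(-99)) - 2130 = (-1*25 - 99) - 2130 = (-25 - 99) - 2130 = -124 - 2130 = -2254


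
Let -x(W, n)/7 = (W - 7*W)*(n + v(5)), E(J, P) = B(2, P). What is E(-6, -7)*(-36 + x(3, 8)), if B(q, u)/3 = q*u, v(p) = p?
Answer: -67284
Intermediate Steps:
B(q, u) = 3*q*u (B(q, u) = 3*(q*u) = 3*q*u)
E(J, P) = 6*P (E(J, P) = 3*2*P = 6*P)
x(W, n) = 42*W*(5 + n) (x(W, n) = -7*(W - 7*W)*(n + 5) = -7*(-6*W)*(5 + n) = -(-42)*W*(5 + n) = 42*W*(5 + n))
E(-6, -7)*(-36 + x(3, 8)) = (6*(-7))*(-36 + 42*3*(5 + 8)) = -42*(-36 + 42*3*13) = -42*(-36 + 1638) = -42*1602 = -67284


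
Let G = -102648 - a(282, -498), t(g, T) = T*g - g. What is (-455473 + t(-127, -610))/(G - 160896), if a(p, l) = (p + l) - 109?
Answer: 377876/263219 ≈ 1.4356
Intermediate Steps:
a(p, l) = -109 + l + p (a(p, l) = (l + p) - 109 = -109 + l + p)
t(g, T) = -g + T*g
G = -102323 (G = -102648 - (-109 - 498 + 282) = -102648 - 1*(-325) = -102648 + 325 = -102323)
(-455473 + t(-127, -610))/(G - 160896) = (-455473 - 127*(-1 - 610))/(-102323 - 160896) = (-455473 - 127*(-611))/(-263219) = (-455473 + 77597)*(-1/263219) = -377876*(-1/263219) = 377876/263219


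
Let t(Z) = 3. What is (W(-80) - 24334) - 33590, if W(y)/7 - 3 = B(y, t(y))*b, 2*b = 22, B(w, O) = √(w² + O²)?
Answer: -57903 + 77*√6409 ≈ -51739.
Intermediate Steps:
B(w, O) = √(O² + w²)
b = 11 (b = (½)*22 = 11)
W(y) = 21 + 77*√(9 + y²) (W(y) = 21 + 7*(√(3² + y²)*11) = 21 + 7*(√(9 + y²)*11) = 21 + 7*(11*√(9 + y²)) = 21 + 77*√(9 + y²))
(W(-80) - 24334) - 33590 = ((21 + 77*√(9 + (-80)²)) - 24334) - 33590 = ((21 + 77*√(9 + 6400)) - 24334) - 33590 = ((21 + 77*√6409) - 24334) - 33590 = (-24313 + 77*√6409) - 33590 = -57903 + 77*√6409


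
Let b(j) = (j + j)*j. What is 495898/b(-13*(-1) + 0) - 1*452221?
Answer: -5859800/13 ≈ -4.5075e+5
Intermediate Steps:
b(j) = 2*j² (b(j) = (2*j)*j = 2*j²)
495898/b(-13*(-1) + 0) - 1*452221 = 495898/((2*(-13*(-1) + 0)²)) - 1*452221 = 495898/((2*(13 + 0)²)) - 452221 = 495898/((2*13²)) - 452221 = 495898/((2*169)) - 452221 = 495898/338 - 452221 = 495898*(1/338) - 452221 = 19073/13 - 452221 = -5859800/13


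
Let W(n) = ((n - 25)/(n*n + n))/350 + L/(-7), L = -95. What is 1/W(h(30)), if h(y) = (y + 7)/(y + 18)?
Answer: 550375/7441463 ≈ 0.073961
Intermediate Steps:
h(y) = (7 + y)/(18 + y)
W(n) = 95/7 + (-25 + n)/(350*(n + n²)) (W(n) = ((n - 25)/(n*n + n))/350 - 95/(-7) = ((-25 + n)/(n² + n))*(1/350) - 95*(-⅐) = ((-25 + n)/(n + n²))*(1/350) + 95/7 = (-25 + n)/(350*(n + n²)) + 95/7 = 95/7 + (-25 + n)/(350*(n + n²)))
1/W(h(30)) = 1/((-25 + 4750*((7 + 30)/(18 + 30))² + 4751*((7 + 30)/(18 + 30)))/(350*(((7 + 30)/(18 + 30)))*(1 + (7 + 30)/(18 + 30)))) = 1/((-25 + 4750*(37/48)² + 4751*(37/48))/(350*((37/48))*(1 + 37/48))) = 1/((-25 + 4750*((1/48)*37)² + 4751*((1/48)*37))/(350*(((1/48)*37))*(1 + (1/48)*37))) = 1/((-25 + 4750*(37/48)² + 4751*(37/48))/(350*(37/48)*(1 + 37/48))) = 1/((1/350)*(48/37)*(-25 + 4750*(1369/2304) + 175787/48)/(85/48)) = 1/((1/350)*(48/37)*(48/85)*(-25 + 3251375/1152 + 175787/48)) = 1/((1/350)*(48/37)*(48/85)*(7441463/1152)) = 1/(7441463/550375) = 550375/7441463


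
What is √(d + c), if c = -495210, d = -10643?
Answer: I*√505853 ≈ 711.23*I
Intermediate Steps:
√(d + c) = √(-10643 - 495210) = √(-505853) = I*√505853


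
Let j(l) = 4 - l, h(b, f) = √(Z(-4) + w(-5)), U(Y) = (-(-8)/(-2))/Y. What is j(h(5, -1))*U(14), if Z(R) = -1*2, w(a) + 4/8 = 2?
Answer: -8/7 + I*√2/7 ≈ -1.1429 + 0.20203*I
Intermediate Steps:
w(a) = 3/2 (w(a) = -½ + 2 = 3/2)
U(Y) = -4/Y (U(Y) = (-(-8)*(-1)/2)/Y = (-4*1)/Y = -4/Y)
Z(R) = -2
h(b, f) = I*√2/2 (h(b, f) = √(-2 + 3/2) = √(-½) = I*√2/2)
j(h(5, -1))*U(14) = (4 - I*√2/2)*(-4/14) = (4 - I*√2/2)*(-4*1/14) = (4 - I*√2/2)*(-2/7) = -8/7 + I*√2/7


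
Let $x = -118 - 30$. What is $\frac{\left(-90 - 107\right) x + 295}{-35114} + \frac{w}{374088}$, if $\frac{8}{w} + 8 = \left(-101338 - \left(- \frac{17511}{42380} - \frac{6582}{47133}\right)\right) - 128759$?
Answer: $- \frac{5410146458569926840071}{6450439126860683514274} \approx -0.83873$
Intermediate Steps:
$x = -148$
$w = - \frac{409742880}{11785457360143}$ ($w = \frac{8}{-8 - \frac{11785047617263}{51217860}} = \frac{8}{- \frac{11785457360143}{51217860}} = 8 \left(- \frac{51217860}{11785457360143}\right) = - \frac{409742880}{11785457360143} \approx -3.4767 \cdot 10^{-5}$)
$\frac{\left(-90 - 107\right) x + 295}{-35114} + \frac{w}{374088} = \frac{\left(-90 - 107\right) \left(-148\right) + 295}{-35114} - \frac{409742880}{11785457360143 \cdot 374088} = \left(\left(-197\right) \left(-148\right) + 295\right) \left(- \frac{1}{35114}\right) - \frac{17072620}{183699923872548941} = \left(29156 + 295\right) \left(- \frac{1}{35114}\right) - \frac{17072620}{183699923872548941} = 29451 \left(- \frac{1}{35114}\right) - \frac{17072620}{183699923872548941} = - \frac{29451}{35114} - \frac{17072620}{183699923872548941} = - \frac{5410146458569926840071}{6450439126860683514274}$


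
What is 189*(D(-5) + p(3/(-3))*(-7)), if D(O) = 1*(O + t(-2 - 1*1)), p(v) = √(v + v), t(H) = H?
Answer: -1512 - 1323*I*√2 ≈ -1512.0 - 1871.0*I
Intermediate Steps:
p(v) = √2*√v (p(v) = √(2*v) = √2*√v)
D(O) = -3 + O (D(O) = 1*(O + (-2 - 1*1)) = 1*(O + (-2 - 1)) = 1*(O - 3) = 1*(-3 + O) = -3 + O)
189*(D(-5) + p(3/(-3))*(-7)) = 189*((-3 - 5) + (√2*√(3/(-3)))*(-7)) = 189*(-8 + (√2*√(3*(-⅓)))*(-7)) = 189*(-8 + (√2*√(-1))*(-7)) = 189*(-8 + (√2*I)*(-7)) = 189*(-8 + (I*√2)*(-7)) = 189*(-8 - 7*I*√2) = -1512 - 1323*I*√2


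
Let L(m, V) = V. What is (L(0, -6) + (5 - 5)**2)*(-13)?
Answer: 78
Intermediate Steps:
(L(0, -6) + (5 - 5)**2)*(-13) = (-6 + (5 - 5)**2)*(-13) = (-6 + 0**2)*(-13) = (-6 + 0)*(-13) = -6*(-13) = 78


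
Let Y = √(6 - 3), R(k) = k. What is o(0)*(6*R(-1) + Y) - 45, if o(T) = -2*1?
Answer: -33 - 2*√3 ≈ -36.464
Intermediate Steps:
Y = √3 ≈ 1.7320
o(T) = -2
o(0)*(6*R(-1) + Y) - 45 = -2*(6*(-1) + √3) - 45 = -2*(-6 + √3) - 45 = (12 - 2*√3) - 45 = -33 - 2*√3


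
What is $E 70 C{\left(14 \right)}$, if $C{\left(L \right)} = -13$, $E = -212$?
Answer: $192920$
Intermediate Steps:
$E 70 C{\left(14 \right)} = \left(-212\right) 70 \left(-13\right) = \left(-14840\right) \left(-13\right) = 192920$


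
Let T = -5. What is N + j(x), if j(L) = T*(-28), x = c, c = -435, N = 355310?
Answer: 355450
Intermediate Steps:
x = -435
j(L) = 140 (j(L) = -5*(-28) = 140)
N + j(x) = 355310 + 140 = 355450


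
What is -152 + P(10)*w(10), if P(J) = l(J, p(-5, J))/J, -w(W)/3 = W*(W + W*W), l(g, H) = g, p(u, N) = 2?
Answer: -3452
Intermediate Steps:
w(W) = -3*W*(W + W²) (w(W) = -3*W*(W + W*W) = -3*W*(W + W²))
P(J) = 1 (P(J) = J/J = 1)
-152 + P(10)*w(10) = -152 + 1*(3*10²*(-1 - 1*10)) = -152 + 1*(3*100*(-1 - 10)) = -152 + 1*(3*100*(-11)) = -152 + 1*(-3300) = -152 - 3300 = -3452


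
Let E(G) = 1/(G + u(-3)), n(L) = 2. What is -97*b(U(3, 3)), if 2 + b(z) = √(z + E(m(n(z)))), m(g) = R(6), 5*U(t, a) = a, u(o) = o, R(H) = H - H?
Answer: 194 - 194*√15/15 ≈ 143.91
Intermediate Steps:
R(H) = 0
U(t, a) = a/5
m(g) = 0
E(G) = 1/(-3 + G) (E(G) = 1/(G - 3) = 1/(-3 + G))
b(z) = -2 + √(-⅓ + z) (b(z) = -2 + √(z + 1/(-3 + 0)) = -2 + √(z + 1/(-3)) = -2 + √(z - ⅓) = -2 + √(-⅓ + z))
-97*b(U(3, 3)) = -97*(-2 + √(-3 + 9*((⅕)*3))/3) = -97*(-2 + √(-3 + 9*(⅗))/3) = -97*(-2 + √(-3 + 27/5)/3) = -97*(-2 + √(12/5)/3) = -97*(-2 + (2*√15/5)/3) = -97*(-2 + 2*√15/15) = 194 - 194*√15/15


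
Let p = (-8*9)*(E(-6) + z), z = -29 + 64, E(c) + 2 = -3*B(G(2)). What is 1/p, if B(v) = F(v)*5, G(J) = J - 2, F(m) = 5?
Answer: 1/3024 ≈ 0.00033069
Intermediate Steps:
G(J) = -2 + J
B(v) = 25 (B(v) = 5*5 = 25)
E(c) = -77 (E(c) = -2 - 3*25 = -2 - 75 = -77)
z = 35
p = 3024 (p = (-8*9)*(-77 + 35) = -72*(-42) = 3024)
1/p = 1/3024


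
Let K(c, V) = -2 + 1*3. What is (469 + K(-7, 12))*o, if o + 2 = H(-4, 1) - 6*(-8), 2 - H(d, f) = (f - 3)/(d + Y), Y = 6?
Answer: 23030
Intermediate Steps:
H(d, f) = 2 - (-3 + f)/(6 + d) (H(d, f) = 2 - (f - 3)/(d + 6) = 2 - (-3 + f)/(6 + d))
K(c, V) = 1 (K(c, V) = -2 + 3 = 1)
o = 49 (o = -2 + ((15 - 1*1 + 2*(-4))/(6 - 4) - 6*(-8)) = -2 + ((15 - 1 - 8)/2 + 48) = -2 + ((½)*6 + 48) = -2 + (3 + 48) = -2 + 51 = 49)
(469 + K(-7, 12))*o = (469 + 1)*49 = 470*49 = 23030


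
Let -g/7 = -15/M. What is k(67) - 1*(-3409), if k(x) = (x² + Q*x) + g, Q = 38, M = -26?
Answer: 271439/26 ≈ 10440.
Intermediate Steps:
g = -105/26 (g = -(-105)/(-26) = -(-105)*(-1)/26 = -7*15/26 = -105/26 ≈ -4.0385)
k(x) = -105/26 + x² + 38*x (k(x) = (x² + 38*x) - 105/26 = -105/26 + x² + 38*x)
k(67) - 1*(-3409) = (-105/26 + 67² + 38*67) - 1*(-3409) = (-105/26 + 4489 + 2546) + 3409 = 182805/26 + 3409 = 271439/26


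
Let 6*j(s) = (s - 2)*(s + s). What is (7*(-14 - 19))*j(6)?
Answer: -1848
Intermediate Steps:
j(s) = s*(-2 + s)/3 (j(s) = ((s - 2)*(s + s))/6 = ((-2 + s)*(2*s))/6 = (2*s*(-2 + s))/6 = s*(-2 + s)/3)
(7*(-14 - 19))*j(6) = (7*(-14 - 19))*((1/3)*6*(-2 + 6)) = (7*(-33))*((1/3)*6*4) = -231*8 = -1848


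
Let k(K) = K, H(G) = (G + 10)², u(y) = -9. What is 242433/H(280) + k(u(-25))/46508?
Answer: 1409289633/488915350 ≈ 2.8825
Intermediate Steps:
H(G) = (10 + G)²
242433/H(280) + k(u(-25))/46508 = 242433/((10 + 280)²) - 9/46508 = 242433/(290²) - 9*1/46508 = 242433/84100 - 9/46508 = 1409289633/488915350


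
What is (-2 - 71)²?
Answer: 5329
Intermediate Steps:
(-2 - 71)² = (-73)² = 5329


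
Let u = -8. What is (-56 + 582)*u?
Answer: -4208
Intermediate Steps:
(-56 + 582)*u = (-56 + 582)*(-8) = 526*(-8) = -4208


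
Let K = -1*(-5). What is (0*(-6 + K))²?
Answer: 0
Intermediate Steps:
K = 5
(0*(-6 + K))² = (0*(-6 + 5))² = (0*(-1))² = 0² = 0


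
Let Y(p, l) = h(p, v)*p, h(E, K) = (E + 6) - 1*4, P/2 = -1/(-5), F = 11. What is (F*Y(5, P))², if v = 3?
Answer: 148225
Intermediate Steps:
P = ⅖ (P = 2*(-1/(-5)) = 2*(-1*(-⅕)) = 2*(⅕) = ⅖ ≈ 0.40000)
h(E, K) = 2 + E (h(E, K) = (6 + E) - 4 = 2 + E)
Y(p, l) = p*(2 + p) (Y(p, l) = (2 + p)*p = p*(2 + p))
(F*Y(5, P))² = (11*(5*(2 + 5)))² = (11*(5*7))² = (11*35)² = 385² = 148225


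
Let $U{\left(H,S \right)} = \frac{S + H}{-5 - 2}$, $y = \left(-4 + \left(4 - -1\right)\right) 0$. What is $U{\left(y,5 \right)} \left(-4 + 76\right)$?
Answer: $- \frac{360}{7} \approx -51.429$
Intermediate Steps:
$y = 0$ ($y = \left(-4 + \left(4 + 1\right)\right) 0 = \left(-4 + 5\right) 0 = 1 \cdot 0 = 0$)
$U{\left(H,S \right)} = - \frac{H}{7} - \frac{S}{7}$ ($U{\left(H,S \right)} = \frac{H + S}{-7} = \left(H + S\right) \left(- \frac{1}{7}\right) = - \frac{H}{7} - \frac{S}{7}$)
$U{\left(y,5 \right)} \left(-4 + 76\right) = \left(\left(- \frac{1}{7}\right) 0 - \frac{5}{7}\right) \left(-4 + 76\right) = \left(0 - \frac{5}{7}\right) 72 = \left(- \frac{5}{7}\right) 72 = - \frac{360}{7}$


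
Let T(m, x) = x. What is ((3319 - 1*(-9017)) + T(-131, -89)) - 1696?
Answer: 10551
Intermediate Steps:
((3319 - 1*(-9017)) + T(-131, -89)) - 1696 = ((3319 - 1*(-9017)) - 89) - 1696 = ((3319 + 9017) - 89) - 1696 = (12336 - 89) - 1696 = 12247 - 1696 = 10551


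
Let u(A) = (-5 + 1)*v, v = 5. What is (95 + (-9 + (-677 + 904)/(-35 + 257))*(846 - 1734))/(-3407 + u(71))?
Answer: -7179/3427 ≈ -2.0948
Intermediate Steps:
u(A) = -20 (u(A) = (-5 + 1)*5 = -4*5 = -20)
(95 + (-9 + (-677 + 904)/(-35 + 257))*(846 - 1734))/(-3407 + u(71)) = (95 + (-9 + (-677 + 904)/(-35 + 257))*(846 - 1734))/(-3407 - 20) = (95 + (-9 + 227/222)*(-888))/(-3427) = (95 + (-9 + 227*(1/222))*(-888))*(-1/3427) = (95 + (-9 + 227/222)*(-888))*(-1/3427) = (95 - 1771/222*(-888))*(-1/3427) = (95 + 7084)*(-1/3427) = 7179*(-1/3427) = -7179/3427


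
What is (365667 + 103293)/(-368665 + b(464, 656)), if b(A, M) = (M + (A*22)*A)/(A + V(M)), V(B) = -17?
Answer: -69875040/53352029 ≈ -1.3097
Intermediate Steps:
b(A, M) = (M + 22*A²)/(-17 + A) (b(A, M) = (M + (A*22)*A)/(A - 17) = (M + (22*A)*A)/(-17 + A) = (M + 22*A²)/(-17 + A))
(365667 + 103293)/(-368665 + b(464, 656)) = (365667 + 103293)/(-368665 + (656 + 22*464²)/(-17 + 464)) = 468960/(-368665 + (656 + 22*215296)/447) = 468960/(-368665 + (656 + 4736512)/447) = 468960/(-368665 + (1/447)*4737168) = 468960/(-368665 + 1579056/149) = 468960/(-53352029/149) = 468960*(-149/53352029) = -69875040/53352029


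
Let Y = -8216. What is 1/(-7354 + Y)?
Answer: -1/15570 ≈ -6.4226e-5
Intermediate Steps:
1/(-7354 + Y) = 1/(-7354 - 8216) = 1/(-15570) = -1/15570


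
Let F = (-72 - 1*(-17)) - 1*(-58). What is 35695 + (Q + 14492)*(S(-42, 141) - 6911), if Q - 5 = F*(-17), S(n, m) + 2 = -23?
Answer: -100161761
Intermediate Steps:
S(n, m) = -25 (S(n, m) = -2 - 23 = -25)
F = 3 (F = (-72 + 17) + 58 = -55 + 58 = 3)
Q = -46 (Q = 5 + 3*(-17) = 5 - 51 = -46)
35695 + (Q + 14492)*(S(-42, 141) - 6911) = 35695 + (-46 + 14492)*(-25 - 6911) = 35695 + 14446*(-6936) = 35695 - 100197456 = -100161761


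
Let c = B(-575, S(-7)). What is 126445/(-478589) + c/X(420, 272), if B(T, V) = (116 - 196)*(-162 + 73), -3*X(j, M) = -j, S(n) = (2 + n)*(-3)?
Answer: 169492569/3350123 ≈ 50.593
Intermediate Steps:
S(n) = -6 - 3*n
X(j, M) = j/3 (X(j, M) = -(-1)*j/3 = j/3)
B(T, V) = 7120 (B(T, V) = -80*(-89) = 7120)
c = 7120
126445/(-478589) + c/X(420, 272) = 126445/(-478589) + 7120/(((1/3)*420)) = 126445*(-1/478589) + 7120/140 = -126445/478589 + 7120*(1/140) = -126445/478589 + 356/7 = 169492569/3350123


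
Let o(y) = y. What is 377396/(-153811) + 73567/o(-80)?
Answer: -11345605517/12304880 ≈ -922.04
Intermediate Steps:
377396/(-153811) + 73567/o(-80) = 377396/(-153811) + 73567/(-80) = 377396*(-1/153811) + 73567*(-1/80) = -377396/153811 - 73567/80 = -11345605517/12304880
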